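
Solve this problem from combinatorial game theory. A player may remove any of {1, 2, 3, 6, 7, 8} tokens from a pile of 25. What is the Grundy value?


The subtraction set is S = {1, 2, 3, 6, 7, 8}.
G(k) = mex{ G(k - s) : s in S, s <= k }. We compute iteratively: G(0) = 0.
G(1) = mex({0}) = 1
G(2) = mex({0, 1}) = 2
G(3) = mex({0, 1, 2}) = 3
G(4) = mex({1, 2, 3}) = 0
G(5) = mex({0, 2, 3}) = 1
G(6) = mex({0, 1, 3}) = 2
G(7) = mex({0, 1, 2}) = 3
G(8) = mex({0, 1, 2, 3}) = 4
G(9) = mex({1, 2, 3, 4}) = 0
G(10) = mex({0, 2, 3, 4}) = 1
G(11) = mex({0, 1, 3, 4}) = 2
G(12) = mex({0, 1, 2}) = 3
G(13) = mex({1, 2, 3}) = 0
G(14) = mex({0, 2, 3, 4}) = 1
G(15) = mex({0, 1, 3, 4}) = 2
G(16) = mex({0, 1, 2, 4}) = 3
Observe that G(9)..G(16) = 0, 1, 2, 3, 0, 1, 2, 3 repeats G(0)..G(7) = 0, 1, 2, 3, 0, 1, 2, 3.
For k >= max(S) = 8, G(k) is determined by the previous 8 values G(k-8)..G(k-1); a window of 8 consecutive values has recurred shifted by 9, so by induction G(k + 9) = G(k) for all k >= 0: the sequence is periodic from the start with period 9.
One period: G(0..8) = 0, 1, 2, 3, 0, 1, 2, 3, 4.
25 mod 9 = 7, so G(25) = G(7) = 3.

3


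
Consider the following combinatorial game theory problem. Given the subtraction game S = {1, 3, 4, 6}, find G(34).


The subtraction set is S = {1, 3, 4, 6}.
G(k) = mex{ G(k - s) : s in S, s <= k }. We compute iteratively: G(0) = 0.
G(1) = mex({0}) = 1
G(2) = mex({1}) = 0
G(3) = mex({0}) = 1
G(4) = mex({0, 1}) = 2
G(5) = mex({0, 1, 2}) = 3
G(6) = mex({0, 1, 3}) = 2
G(7) = mex({1, 2}) = 0
G(8) = mex({0, 2, 3}) = 1
G(9) = mex({1, 2, 3}) = 0
G(10) = mex({0, 2}) = 1
G(11) = mex({0, 1, 3}) = 2
G(12) = mex({0, 1, 2}) = 3
Observe that G(7)..G(12) = 0, 1, 0, 1, 2, 3 repeats G(0)..G(5) = 0, 1, 0, 1, 2, 3.
For k >= max(S) = 6, G(k) is determined by the previous 6 values G(k-6)..G(k-1); a window of 6 consecutive values has recurred shifted by 7, so by induction G(k + 7) = G(k) for all k >= 0: the sequence is periodic from the start with period 7.
One period: G(0..6) = 0, 1, 0, 1, 2, 3, 2.
34 mod 7 = 6, so G(34) = G(6) = 2.

2


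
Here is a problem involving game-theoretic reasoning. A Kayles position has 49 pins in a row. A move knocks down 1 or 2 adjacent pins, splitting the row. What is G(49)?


Kayles: a move removes 1 or 2 adjacent pins from a contiguous row.
Removing pins from a row of k leaves two independent rows (a, b) with a + b = k - 1 (one pin) or a + b = k - 2 (two pins); an end removal gives a = 0.
By Sprague-Grundy, G(k) = mex{ G(a) XOR G(b) } over all these splits. G(0) = 0.
G(1): splits (0,0):0^0=0 -> mex({0}) = 1
G(2): splits (0,1):0^1=1 (0,0):0^0=0 -> mex({0, 1}) = 2
G(3): splits (0,2):0^2=2 (1,1):1^1=0 (0,1):0^1=1 -> mex({0, 1, 2}) = 3
G(4): splits (0,3):0^3=3 (1,2):1^2=3 (0,2):0^2=2 (1,1):1^1=0 -> mex({0, 2, 3}) = 1
G(5): splits (0,4):0^1=1 (1,3):1^3=2 (2,2):2^2=0 (0,3):0^3=3 (1,2):1^2=3 -> mex({0, 1, 2, 3}) = 4
G(6) = mex({0, 1, 2, 4}) = 3
G(7) = mex({0, 1, 3, 4, 5}) = 2
G(8) = mex({0, 2, 3, 5, 6}) = 1
G(9) = mex({0, 1, 2, 3, 6, 7}) = 4
G(10) = mex({0, 1, 3, 4, 5, 7}) = 2
G(11) = mex({0, 1, 2, 3, 4, 5}) = 6
G(12) = mex({0, 1, 2, 3, 5, 6, 7}) = 4
G(13) = mex({0, 2, 3, 4, 6, 7}) = 1
G(14) = mex({0, 1, 4, 5, 6, 7}) = 2
G(15) = mex({0, 1, 2, 3, 4, 5, 6}) = 7
G(16) = mex({0, 2, 3, 5, 6, 7}) = 1
G(17) = mex({0, 1, 2, 3, 5, 6, 7}) = 4
G(18) = mex({0, 1, 2, 4, 5, 6}) = 3
G(19) = mex({0, 1, 3, 4, 5, 7}) = 2
G(20) = mex({0, 2, 3, 4, 5, 6, 7}) = 1
G(21) = mex({0, 1, 2, 3, 5, 6, 7}) = 4
G(22) = mex({0, 1, 2, 3, 4, 5, 7}) = 6
G(23) = mex({0, 1, 2, 3, 4, 5, 6}) = 7
G(24) = mex({0, 1, 2, 3, 5, 6, 7}) = 4
G(25) = mex({0, 2, 3, 4, 6, 7}) = 1
G(26) = mex({0, 1, 3, 4, 5, 6, 7}) = 2
G(27) = mex({0, 1, 2, 3, 4, 5, 6, 7}) = 8
G(28) = mex({0, 1, 2, 3, 4, 6, 7, 8}) = 5
G(29) = mex({0, 1, 2, 3, 5, 6, 7, 8, 9}) = 4
G(30) = mex({0, 1, 2, 3, 4, 5, 6, 9, 10}) = 7
G(31) = mex({0, 1, 3, 4, 5, 7, 10, 11}) = 2
G(32) = mex({0, 2, 3, 4, 5, 6, 7, 9, 11}) = 1
G(33) = mex({0, 1, 2, 3, 4, 5, 6, 7, 9, 12}) = 8
G(34) = mex({0, 1, 2, 3, 4, 5, 7, 8, 11, 12}) = 6
G(35) = mex({0, 1, 2, 3, 4, 5, 6, 8, 9, 10, 11}) = 7
G(36) = mex({0, 1, 2, 3, 5, 6, 7, 9, 10}) = 4
G(37) = mex({0, 2, 3, 4, 6, 7, 9, 10, 11, 12}) = 1
G(38) = mex({0, 1, 3, 4, 5, 6, 7, 9, 10, 11, 12}) = 2
G(39) = mex({0, 1, 2, 4, 5, 6, 7, 9, 10, 12, 14}) = 3
G(40) = mex({0, 2, 3, 4, 6, 7, 11, 12, 14}) = 1
G(41) = mex({0, 1, 2, 3, 5, 6, 7, 9, 10, 11, 12}) = 4
G(42) = mex({0, 1, 2, 3, 4, 5, 6, 9, 10}) = 7
G(43) = mex({0, 1, 3, 4, 5, 7, 9, 10, 12, 15}) = 2
G(44) = mex({0, 2, 3, 4, 5, 6, 7, 9, 10, 12, 15}) = 1
G(45) = mex({0, 1, 2, 3, 4, 5, 6, 7, 9, 10, 12, 14}) = 8
G(46) = mex({0, 1, 3, 4, 5, 7, 8, 11, 12, 14}) = 2
G(47) = mex({0, 1, 2, 3, 4, 5, 6, 8, 9, 10, 11, 12}) = 7
G(48) = mex({0, 1, 2, 3, 5, 6, 7, 9, 10}) = 4
G(49) = mex({0, 2, 3, 4, 6, 7, 9, 10, 11, 12, 15}) = 1
Therefore G(49) = 1.

1


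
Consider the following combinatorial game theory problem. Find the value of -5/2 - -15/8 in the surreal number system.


x = -5/2, y = -15/8
Converting to common denominator: 8
x = -20/8, y = -15/8
x - y = -5/2 - -15/8 = -5/8

-5/8


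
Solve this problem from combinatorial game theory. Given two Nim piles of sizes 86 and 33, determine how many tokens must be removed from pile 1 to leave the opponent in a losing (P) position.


Piles: 86 and 33
Current XOR: 86 XOR 33 = 119 (non-zero, so this is an N-position).
To make the XOR zero, we need to find a move that balances the piles.
For pile 1 (size 86): target = 86 XOR 119 = 33
We reduce pile 1 from 86 to 33.
Tokens removed: 86 - 33 = 53
Verification: 33 XOR 33 = 0

53


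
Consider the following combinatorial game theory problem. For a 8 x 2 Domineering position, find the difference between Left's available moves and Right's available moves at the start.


Board is 8 x 2 (rows x cols).
Left (vertical) placements: (rows-1) * cols = 7 * 2 = 14
Right (horizontal) placements: rows * (cols-1) = 8 * 1 = 8
Advantage = Left - Right = 14 - 8 = 6

6


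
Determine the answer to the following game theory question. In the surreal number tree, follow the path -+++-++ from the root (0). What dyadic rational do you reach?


Sign expansion: -+++-++
Rule: track bounds (lo, hi), initially (-inf, +inf). On '+', the current value becomes lo and we move to the simplest number in (value, hi): value + 1 if hi = +inf, otherwise the midpoint (value + hi)/2. On '-', the current value becomes hi and we move to value - 1 if lo = -inf, otherwise the midpoint (lo + value)/2.
Start at 0.
Step 1: sign = -, move left. Bounds: (-inf, 0). Value = -1
Step 2: sign = +, move right. Bounds: (-1, 0). Value = -1/2
Step 3: sign = +, move right. Bounds: (-1/2, 0). Value = -1/4
Step 4: sign = +, move right. Bounds: (-1/4, 0). Value = -1/8
Step 5: sign = -, move left. Bounds: (-1/4, -1/8). Value = -3/16
Step 6: sign = +, move right. Bounds: (-3/16, -1/8). Value = -5/32
Step 7: sign = +, move right. Bounds: (-5/32, -1/8). Value = -9/64
The surreal number with sign expansion -+++-++ is -9/64.

-9/64


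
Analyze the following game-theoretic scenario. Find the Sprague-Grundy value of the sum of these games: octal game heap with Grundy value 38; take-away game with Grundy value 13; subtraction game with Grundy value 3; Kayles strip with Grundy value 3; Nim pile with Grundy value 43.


By the Sprague-Grundy theorem, the Grundy value of a sum of games is the XOR of individual Grundy values.
octal game heap: Grundy value = 38. Running XOR: 0 XOR 38 = 38
take-away game: Grundy value = 13. Running XOR: 38 XOR 13 = 43
subtraction game: Grundy value = 3. Running XOR: 43 XOR 3 = 40
Kayles strip: Grundy value = 3. Running XOR: 40 XOR 3 = 43
Nim pile: Grundy value = 43. Running XOR: 43 XOR 43 = 0
The combined Grundy value is 0.

0


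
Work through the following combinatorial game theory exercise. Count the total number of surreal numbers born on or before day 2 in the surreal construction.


Day 0: {|} = 0 is born. Count = 1.
Day n: the number of surreal numbers born by day n is 2^(n+1) - 1.
By day 0: 2^1 - 1 = 1
By day 1: 2^2 - 1 = 3
By day 2: 2^3 - 1 = 7
By day 2: 7 surreal numbers.

7


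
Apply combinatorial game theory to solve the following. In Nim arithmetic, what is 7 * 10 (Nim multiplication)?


Nim multiplication is bilinear over XOR: (u XOR v) * w = (u*w) XOR (v*w).
So we split each operand into its bit components and XOR the pairwise Nim products.
7 = 1 + 2 + 4 (as XOR of powers of 2).
10 = 2 + 8 (as XOR of powers of 2).
Using the standard Nim-product table on single bits:
  2*2 = 3,   2*4 = 8,   2*8 = 12,
  4*4 = 6,   4*8 = 11,  8*8 = 13,
and  1*x = x (identity), k*l = l*k (commutative).
Pairwise Nim products:
  1 * 2 = 2
  1 * 8 = 8
  2 * 2 = 3
  2 * 8 = 12
  4 * 2 = 8
  4 * 8 = 11
XOR them: 2 XOR 8 XOR 3 XOR 12 XOR 8 XOR 11 = 6.
Result: 7 * 10 = 6 (in Nim).

6


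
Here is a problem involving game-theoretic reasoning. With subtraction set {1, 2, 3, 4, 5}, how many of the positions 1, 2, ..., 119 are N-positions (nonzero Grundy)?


Subtraction set S = {1, 2, 3, 4, 5}, so G(n) = n mod 6.
G(n) = 0 when n is a multiple of 6.
Multiples of 6 in [1, 119]: 19
N-positions (nonzero Grundy) = 119 - 19 = 100

100


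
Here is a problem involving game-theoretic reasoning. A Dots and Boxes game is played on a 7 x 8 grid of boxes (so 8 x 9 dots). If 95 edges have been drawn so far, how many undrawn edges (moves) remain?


Grid: 7 x 8 boxes, i.e. 8 rows and 9 columns of dots.
Horizontal edges: (rows + 1) * cols = 8 * 8 = 64
Vertical edges: rows * (cols + 1) = 7 * 9 = 63
Total edges: 64 + 63 = 127
Edges drawn: 95
Remaining: 127 - 95 = 32

32


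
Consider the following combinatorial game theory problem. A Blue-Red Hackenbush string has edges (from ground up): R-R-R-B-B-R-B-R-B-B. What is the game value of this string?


Edges (from ground): R-R-R-B-B-R-B-R-B-B
By Berlekamp's sign-expansion rule, a Blue-Red Hackenbush stalk has the value of the surreal number whose sign sequence is the edge sequence with B -> + and R -> -.
Sign sequence: ---++-+-++
Trace the sign expansion in the surreal number tree, starting from 0:
Edge 1: R (sign -) -> bounds (-inf, 0), value = -1
Edge 2: R (sign -) -> bounds (-inf, -1), value = -2
Edge 3: R (sign -) -> bounds (-inf, -2), value = -3
Edge 4: B (sign +) -> bounds (-3, -2), value = -5/2
Edge 5: B (sign +) -> bounds (-5/2, -2), value = -9/4
Edge 6: R (sign -) -> bounds (-5/2, -9/4), value = -19/8
Edge 7: B (sign +) -> bounds (-19/8, -9/4), value = -37/16
Edge 8: R (sign -) -> bounds (-19/8, -37/16), value = -75/32
Edge 9: B (sign +) -> bounds (-75/32, -37/16), value = -149/64
Edge 10: B (sign +) -> bounds (-149/64, -37/16), value = -297/128
Game value = -297/128

-297/128


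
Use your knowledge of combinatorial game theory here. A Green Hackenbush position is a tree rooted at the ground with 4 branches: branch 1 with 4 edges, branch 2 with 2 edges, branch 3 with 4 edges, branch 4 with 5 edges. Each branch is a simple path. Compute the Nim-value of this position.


The tree has 4 branches from the ground vertex.
In Green Hackenbush, the Nim-value of a simple path of length k is k.
Branch 1: length 4, Nim-value = 4
Branch 2: length 2, Nim-value = 2
Branch 3: length 4, Nim-value = 4
Branch 4: length 5, Nim-value = 5
Total Nim-value = XOR of all branch values:
0 XOR 4 = 4
4 XOR 2 = 6
6 XOR 4 = 2
2 XOR 5 = 7
Nim-value of the tree = 7

7


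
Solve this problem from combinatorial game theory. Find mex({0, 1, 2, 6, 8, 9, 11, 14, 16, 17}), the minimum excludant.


Set = {0, 1, 2, 6, 8, 9, 11, 14, 16, 17}
0 is in the set.
1 is in the set.
2 is in the set.
3 is NOT in the set. This is the mex.
mex = 3

3


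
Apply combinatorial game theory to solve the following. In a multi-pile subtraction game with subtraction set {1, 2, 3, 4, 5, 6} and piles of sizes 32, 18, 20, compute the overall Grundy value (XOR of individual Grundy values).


Subtraction set: {1, 2, 3, 4, 5, 6}
For this subtraction set, G(n) = n mod 7 (period = max + 1 = 7).
Pile 1 (size 32): G(32) = 32 mod 7 = 4
Pile 2 (size 18): G(18) = 18 mod 7 = 4
Pile 3 (size 20): G(20) = 20 mod 7 = 6
Total Grundy value = XOR of all: 4 XOR 4 XOR 6 = 6

6


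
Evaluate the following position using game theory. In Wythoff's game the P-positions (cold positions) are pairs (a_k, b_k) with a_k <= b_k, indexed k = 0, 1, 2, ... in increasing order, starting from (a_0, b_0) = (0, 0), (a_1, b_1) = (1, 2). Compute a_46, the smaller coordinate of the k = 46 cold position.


By Wythoff's theorem, a_k = floor(k * phi) and b_k = floor(k * phi^2) = a_k + k, where phi = (1 + sqrt(5))/2 is the golden ratio.
phi = (1 + sqrt(5))/2 = 1.618034
k = 46
k * phi = 46 * 1.618034 = 74.429563
a_46 = floor(k * phi) = 74

74


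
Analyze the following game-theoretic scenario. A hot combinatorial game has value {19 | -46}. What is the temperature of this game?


The game is {19 | -46}, a switch {a | b} with numbers a > b.
Cooling {a | b} by t gives {a - t | b + t}, which stops being hot when a - t = b + t, i.e. at t = (a - b)/2. So the temperature of a switch is (a - b)/2.
Temperature = (Left option - Right option) / 2
= (19 - (-46)) / 2
= 65 / 2
= 65/2

65/2


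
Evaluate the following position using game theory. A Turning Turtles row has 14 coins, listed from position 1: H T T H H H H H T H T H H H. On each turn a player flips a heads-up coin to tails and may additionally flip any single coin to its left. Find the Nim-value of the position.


Coins: H T T H H H H H T H T H H H
Key fact: a single head at position k behaves exactly like a Nim heap of size k (turning it to T and optionally flipping a coin at j < k corresponds to moving the heap from k to j, or to 0), and heads combine as a disjunctive sum (two heads at the same place would cancel, matching j XOR j = 0). So the Nim-value is the XOR of the 1-indexed positions of the heads.
Face-up positions (1-indexed): [1, 4, 5, 6, 7, 8, 10, 12, 13, 14]
XOR 0 with 1: 0 XOR 1 = 1
XOR 1 with 4: 1 XOR 4 = 5
XOR 5 with 5: 5 XOR 5 = 0
XOR 0 with 6: 0 XOR 6 = 6
XOR 6 with 7: 6 XOR 7 = 1
XOR 1 with 8: 1 XOR 8 = 9
XOR 9 with 10: 9 XOR 10 = 3
XOR 3 with 12: 3 XOR 12 = 15
XOR 15 with 13: 15 XOR 13 = 2
XOR 2 with 14: 2 XOR 14 = 12
Nim-value = 12

12


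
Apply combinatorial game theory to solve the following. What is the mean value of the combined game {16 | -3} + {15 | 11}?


G1 = {16 | -3}, G2 = {15 | 11}
Each is a switch {a | b} with numbers a > b; its mean value is (a + b)/2, and mean value is additive over game sums: m(G1 + G2) = m(G1) + m(G2).
Mean of G1 = (16 + (-3))/2 = 13/2 = 13/2
Mean of G2 = (15 + (11))/2 = 26/2 = 13
Mean of G1 + G2 = 13/2 + 13 = 39/2

39/2


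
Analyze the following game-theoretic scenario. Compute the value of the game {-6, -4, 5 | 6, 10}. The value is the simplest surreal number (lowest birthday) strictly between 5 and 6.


Left options: {-6, -4, 5}, max = 5
Right options: {6, 10}, min = 6
All options are numbers and max(Left) < min(Right), so by the simplicity theorem the value is the simplest (earliest-born) number strictly between 5 and 6.
No integer lies strictly between 5 and 6, so the value is the dyadic rational m/2^k in the interval with the smallest k (then m odd); search k = 1, 2, ...:
Denominator 2: 11/2 lies strictly between 5 and 6 -- found.
The simplest number in the interval is 11/2.
Game value = 11/2

11/2


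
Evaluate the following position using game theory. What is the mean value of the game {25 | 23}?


Game = {25 | 23}, a switch {a | b} with numbers a > b.
Its thermograph has left wall a - t and right wall b + t, which meet at t = (a - b)/2, where both equal (a + b)/2. So the mast (mean value) is at (a + b)/2.
Mean = (25 + (23))/2 = 48/2 = 24

24


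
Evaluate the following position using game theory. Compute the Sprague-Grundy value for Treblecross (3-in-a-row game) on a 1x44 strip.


Treblecross: place X on empty cells; 3-in-a-row wins.
Playing within two cells of an existing X lets the opponent win at once, so sensible play treats the cells i-2..i+2 around each X as dead. The player left with no safe cell loses, so this is a normal-play take-away game on strips of safe cells.
Placing X at cell i (0-indexed) of a strip of k safe cells leaves independent strips of sizes max(0, i-2) and max(0, k-i-3). Hence G(k) = mex{ G(max(0,i-2)) XOR G(max(0,k-i-3)) : 0 <= i < k }, with G(0) = 0.
G(1): splits (0,0):0^0=0 -> mex({0}) = 1
G(2): splits (0,0):0^0=0 -> mex({0}) = 1
G(3): splits (0,0):0^0=0 -> mex({0}) = 1
G(4): splits (0,1):0^1=1 (0,0):0^0=0 -> mex({0, 1}) = 2
G(5): splits (0,2):0^1=1 (0,1):0^1=1 (0,0):0^0=0 -> mex({0, 1}) = 2
G(6) = mex({1}) = 0
G(7) = mex({0, 1, 2}) = 3
G(8) = mex({0, 1, 2}) = 3
G(9) = mex({0, 2}) = 1
G(10) = mex({0, 2, 3}) = 1
G(11) = mex({0, 3}) = 1
G(12) = mex({1, 3}) = 0
G(13) = mex({0, 1, 2, 3}) = 4
G(14) = mex({0, 1, 2}) = 3
G(15) = mex({0, 1, 2}) = 3
G(16) = mex({0, 1, 2, 4}) = 3
G(17) = mex({0, 1, 3, 4}) = 2
G(18) = mex({0, 1, 3, 4}) = 2
G(19) = mex({0, 1, 3, 5}) = 2
G(20) = mex({0, 1, 2, 3, 5}) = 4
G(21) = mex({0, 1, 2, 3, 5}) = 4
G(22) = mex({1, 2, 6}) = 0
G(23) = mex({0, 1, 2, 3, 4, 6}) = 5
G(24) = mex({0, 1, 2, 3, 4}) = 5
G(25) = mex({0, 1, 3, 4, 7}) = 2
G(26) = mex({0, 1, 3, 4, 5, 7}) = 2
G(27) = mex({0, 1, 3, 5}) = 2
G(28) = mex({0, 1, 2, 5}) = 3
G(29) = mex({0, 1, 2, 4, 5, 6}) = 3
G(30) = mex({1, 2, 4, 6}) = 0
G(31) = mex({0, 1, 2, 3, 4, 6}) = 5
G(32) = mex({1, 2, 3, 4, 7}) = 0
G(33) = mex({0, 3, 7}) = 1
G(34) = mex({0, 2, 3, 5, 7}) = 1
G(35) = mex({0, 2, 3, 5, 6}) = 1
G(36) = mex({0, 1, 2, 5, 6}) = 3
G(37) = mex({0, 1, 2, 4, 5, 6}) = 3
G(38) = mex({0, 1, 2, 4}) = 3
G(39) = mex({0, 1, 2, 3, 4, 7}) = 5
G(40) = mex({0, 1, 2, 3, 4, 5, 7}) = 6
G(41) = mex({0, 1, 2, 3, 5, 7}) = 4
G(42) = mex({0, 1, 2, 3, 5, 6, 7}) = 4
G(43) = mex({0, 2, 3, 5, 6}) = 1
G(44) = mex({1, 2, 3, 4, 5, 6}) = 0
Therefore G(44) = 0.

0


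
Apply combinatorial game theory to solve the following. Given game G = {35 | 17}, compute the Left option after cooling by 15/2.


Original game: {35 | 17} (a switch {a | b} with a > b).
Cooling by t (for t below the temperature (a - b)/2 = 9) taxes each move by t: {a | b} cooled by t is {a - t | b + t}.
Cooling amount: t = 15/2
Cooled Left option: 35 - 15/2 = 55/2
Cooled Right option: 17 + 15/2 = 49/2
Cooled game: {55/2 | 49/2}
Left option = 55/2

55/2


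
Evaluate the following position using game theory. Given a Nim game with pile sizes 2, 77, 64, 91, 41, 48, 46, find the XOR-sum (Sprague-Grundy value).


We need the XOR (exclusive or) of all pile sizes.
After XOR-ing pile 1 (size 2): 0 XOR 2 = 2
After XOR-ing pile 2 (size 77): 2 XOR 77 = 79
After XOR-ing pile 3 (size 64): 79 XOR 64 = 15
After XOR-ing pile 4 (size 91): 15 XOR 91 = 84
After XOR-ing pile 5 (size 41): 84 XOR 41 = 125
After XOR-ing pile 6 (size 48): 125 XOR 48 = 77
After XOR-ing pile 7 (size 46): 77 XOR 46 = 99
The Nim-value of this position is 99.

99


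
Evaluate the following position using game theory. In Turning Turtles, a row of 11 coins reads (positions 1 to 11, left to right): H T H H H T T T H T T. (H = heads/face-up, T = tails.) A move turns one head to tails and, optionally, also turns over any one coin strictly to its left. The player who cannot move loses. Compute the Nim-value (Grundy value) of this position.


Coins: H T H H H T T T H T T
Key fact: a single head at position k behaves exactly like a Nim heap of size k (turning it to T and optionally flipping a coin at j < k corresponds to moving the heap from k to j, or to 0), and heads combine as a disjunctive sum (two heads at the same place would cancel, matching j XOR j = 0). So the Nim-value is the XOR of the 1-indexed positions of the heads.
Face-up positions (1-indexed): [1, 3, 4, 5, 9]
XOR 0 with 1: 0 XOR 1 = 1
XOR 1 with 3: 1 XOR 3 = 2
XOR 2 with 4: 2 XOR 4 = 6
XOR 6 with 5: 6 XOR 5 = 3
XOR 3 with 9: 3 XOR 9 = 10
Nim-value = 10

10


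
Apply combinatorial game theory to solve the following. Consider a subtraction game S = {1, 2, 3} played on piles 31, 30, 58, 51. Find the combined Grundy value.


Subtraction set: {1, 2, 3}
For this subtraction set, G(n) = n mod 4 (period = max + 1 = 4).
Pile 1 (size 31): G(31) = 31 mod 4 = 3
Pile 2 (size 30): G(30) = 30 mod 4 = 2
Pile 3 (size 58): G(58) = 58 mod 4 = 2
Pile 4 (size 51): G(51) = 51 mod 4 = 3
Total Grundy value = XOR of all: 3 XOR 2 XOR 2 XOR 3 = 0

0


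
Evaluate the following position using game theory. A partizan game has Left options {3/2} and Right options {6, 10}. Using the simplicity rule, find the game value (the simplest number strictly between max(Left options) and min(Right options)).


Left options: {3/2}, max = 3/2
Right options: {6, 10}, min = 6
All options are numbers and max(Left) < min(Right), so by the simplicity theorem the value is the simplest (earliest-born) number strictly between 3/2 and 6.
Integers 2 through 5 all lie strictly between 3/2 and 6.
Among integers, the simplest (lowest birthday = smallest |n|; 0 is born on day 0, +-n on day n) is 2.
No non-integer in the interval can be simpler: if x is a non-integer in the interval, then floor(x) or ceil(x) also lies in the interval (the interval contains an integer), and both are proper prefixes of x's sign expansion, i.e. born earlier. So the game value is 2.
Game value = 2

2


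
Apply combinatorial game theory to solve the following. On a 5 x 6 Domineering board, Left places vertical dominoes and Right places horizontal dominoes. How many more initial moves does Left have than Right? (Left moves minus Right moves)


Board is 5 x 6 (rows x cols).
Left (vertical) placements: (rows-1) * cols = 4 * 6 = 24
Right (horizontal) placements: rows * (cols-1) = 5 * 5 = 25
Advantage = Left - Right = 24 - 25 = -1

-1


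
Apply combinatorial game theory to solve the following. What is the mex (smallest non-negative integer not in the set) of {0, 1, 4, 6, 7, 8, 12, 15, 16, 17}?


Set = {0, 1, 4, 6, 7, 8, 12, 15, 16, 17}
0 is in the set.
1 is in the set.
2 is NOT in the set. This is the mex.
mex = 2

2


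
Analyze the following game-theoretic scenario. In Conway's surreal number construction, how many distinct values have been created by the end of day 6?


Day 0: {|} = 0 is born. Count = 1.
Day n: the number of surreal numbers born by day n is 2^(n+1) - 1.
By day 0: 2^1 - 1 = 1
By day 1: 2^2 - 1 = 3
By day 2: 2^3 - 1 = 7
By day 3: 2^4 - 1 = 15
By day 4: 2^5 - 1 = 31
By day 5: 2^6 - 1 = 63
By day 6: 2^7 - 1 = 127
By day 6: 127 surreal numbers.

127


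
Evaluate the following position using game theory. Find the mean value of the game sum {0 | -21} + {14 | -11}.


G1 = {0 | -21}, G2 = {14 | -11}
Each is a switch {a | b} with numbers a > b; its mean value is (a + b)/2, and mean value is additive over game sums: m(G1 + G2) = m(G1) + m(G2).
Mean of G1 = (0 + (-21))/2 = -21/2 = -21/2
Mean of G2 = (14 + (-11))/2 = 3/2 = 3/2
Mean of G1 + G2 = -21/2 + 3/2 = -9

-9


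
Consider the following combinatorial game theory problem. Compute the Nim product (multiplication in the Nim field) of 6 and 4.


Nim multiplication is bilinear over XOR: (u XOR v) * w = (u*w) XOR (v*w).
So we split each operand into its bit components and XOR the pairwise Nim products.
6 = 2 + 4 (as XOR of powers of 2).
4 = 4 (as XOR of powers of 2).
Using the standard Nim-product table on single bits:
  2*2 = 3,   2*4 = 8,   2*8 = 12,
  4*4 = 6,   4*8 = 11,  8*8 = 13,
and  1*x = x (identity), k*l = l*k (commutative).
Pairwise Nim products:
  2 * 4 = 8
  4 * 4 = 6
XOR them: 8 XOR 6 = 14.
Result: 6 * 4 = 14 (in Nim).

14


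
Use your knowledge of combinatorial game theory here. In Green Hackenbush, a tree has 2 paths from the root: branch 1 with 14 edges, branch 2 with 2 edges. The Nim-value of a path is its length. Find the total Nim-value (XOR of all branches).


The tree has 2 branches from the ground vertex.
In Green Hackenbush, the Nim-value of a simple path of length k is k.
Branch 1: length 14, Nim-value = 14
Branch 2: length 2, Nim-value = 2
Total Nim-value = XOR of all branch values:
0 XOR 14 = 14
14 XOR 2 = 12
Nim-value of the tree = 12

12


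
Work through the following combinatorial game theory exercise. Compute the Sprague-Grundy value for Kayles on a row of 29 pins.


Kayles: a move removes 1 or 2 adjacent pins from a contiguous row.
Removing pins from a row of k leaves two independent rows (a, b) with a + b = k - 1 (one pin) or a + b = k - 2 (two pins); an end removal gives a = 0.
By Sprague-Grundy, G(k) = mex{ G(a) XOR G(b) } over all these splits. G(0) = 0.
G(1): splits (0,0):0^0=0 -> mex({0}) = 1
G(2): splits (0,1):0^1=1 (0,0):0^0=0 -> mex({0, 1}) = 2
G(3): splits (0,2):0^2=2 (1,1):1^1=0 (0,1):0^1=1 -> mex({0, 1, 2}) = 3
G(4): splits (0,3):0^3=3 (1,2):1^2=3 (0,2):0^2=2 (1,1):1^1=0 -> mex({0, 2, 3}) = 1
G(5): splits (0,4):0^1=1 (1,3):1^3=2 (2,2):2^2=0 (0,3):0^3=3 (1,2):1^2=3 -> mex({0, 1, 2, 3}) = 4
G(6) = mex({0, 1, 2, 4}) = 3
G(7) = mex({0, 1, 3, 4, 5}) = 2
G(8) = mex({0, 2, 3, 5, 6}) = 1
G(9) = mex({0, 1, 2, 3, 6, 7}) = 4
G(10) = mex({0, 1, 3, 4, 5, 7}) = 2
G(11) = mex({0, 1, 2, 3, 4, 5}) = 6
G(12) = mex({0, 1, 2, 3, 5, 6, 7}) = 4
G(13) = mex({0, 2, 3, 4, 6, 7}) = 1
G(14) = mex({0, 1, 4, 5, 6, 7}) = 2
G(15) = mex({0, 1, 2, 3, 4, 5, 6}) = 7
G(16) = mex({0, 2, 3, 5, 6, 7}) = 1
G(17) = mex({0, 1, 2, 3, 5, 6, 7}) = 4
G(18) = mex({0, 1, 2, 4, 5, 6}) = 3
G(19) = mex({0, 1, 3, 4, 5, 7}) = 2
G(20) = mex({0, 2, 3, 4, 5, 6, 7}) = 1
G(21) = mex({0, 1, 2, 3, 5, 6, 7}) = 4
G(22) = mex({0, 1, 2, 3, 4, 5, 7}) = 6
G(23) = mex({0, 1, 2, 3, 4, 5, 6}) = 7
G(24) = mex({0, 1, 2, 3, 5, 6, 7}) = 4
G(25) = mex({0, 2, 3, 4, 6, 7}) = 1
G(26) = mex({0, 1, 3, 4, 5, 6, 7}) = 2
G(27) = mex({0, 1, 2, 3, 4, 5, 6, 7}) = 8
G(28) = mex({0, 1, 2, 3, 4, 6, 7, 8}) = 5
G(29) = mex({0, 1, 2, 3, 5, 6, 7, 8, 9}) = 4
Therefore G(29) = 4.

4


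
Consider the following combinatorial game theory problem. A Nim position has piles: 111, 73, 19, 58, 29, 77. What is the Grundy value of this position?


We need the XOR (exclusive or) of all pile sizes.
After XOR-ing pile 1 (size 111): 0 XOR 111 = 111
After XOR-ing pile 2 (size 73): 111 XOR 73 = 38
After XOR-ing pile 3 (size 19): 38 XOR 19 = 53
After XOR-ing pile 4 (size 58): 53 XOR 58 = 15
After XOR-ing pile 5 (size 29): 15 XOR 29 = 18
After XOR-ing pile 6 (size 77): 18 XOR 77 = 95
The Nim-value of this position is 95.

95


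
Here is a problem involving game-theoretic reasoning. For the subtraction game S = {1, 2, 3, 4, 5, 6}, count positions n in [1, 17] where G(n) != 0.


Subtraction set S = {1, 2, 3, 4, 5, 6}, so G(n) = n mod 7.
G(n) = 0 when n is a multiple of 7.
Multiples of 7 in [1, 17]: 2
N-positions (nonzero Grundy) = 17 - 2 = 15

15


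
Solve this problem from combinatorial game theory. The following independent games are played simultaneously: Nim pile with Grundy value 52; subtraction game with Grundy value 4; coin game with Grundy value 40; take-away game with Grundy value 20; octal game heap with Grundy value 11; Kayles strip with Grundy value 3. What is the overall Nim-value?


By the Sprague-Grundy theorem, the Grundy value of a sum of games is the XOR of individual Grundy values.
Nim pile: Grundy value = 52. Running XOR: 0 XOR 52 = 52
subtraction game: Grundy value = 4. Running XOR: 52 XOR 4 = 48
coin game: Grundy value = 40. Running XOR: 48 XOR 40 = 24
take-away game: Grundy value = 20. Running XOR: 24 XOR 20 = 12
octal game heap: Grundy value = 11. Running XOR: 12 XOR 11 = 7
Kayles strip: Grundy value = 3. Running XOR: 7 XOR 3 = 4
The combined Grundy value is 4.

4


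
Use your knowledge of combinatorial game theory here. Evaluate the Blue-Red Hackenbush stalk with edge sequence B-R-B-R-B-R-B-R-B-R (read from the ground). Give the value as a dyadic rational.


Edges (from ground): B-R-B-R-B-R-B-R-B-R
By Berlekamp's sign-expansion rule, a Blue-Red Hackenbush stalk has the value of the surreal number whose sign sequence is the edge sequence with B -> + and R -> -.
Sign sequence: +-+-+-+-+-
Trace the sign expansion in the surreal number tree, starting from 0:
Edge 1: B (sign +) -> bounds (0, +inf), value = 1
Edge 2: R (sign -) -> bounds (0, 1), value = 1/2
Edge 3: B (sign +) -> bounds (1/2, 1), value = 3/4
Edge 4: R (sign -) -> bounds (1/2, 3/4), value = 5/8
Edge 5: B (sign +) -> bounds (5/8, 3/4), value = 11/16
Edge 6: R (sign -) -> bounds (5/8, 11/16), value = 21/32
Edge 7: B (sign +) -> bounds (21/32, 11/16), value = 43/64
Edge 8: R (sign -) -> bounds (21/32, 43/64), value = 85/128
Edge 9: B (sign +) -> bounds (85/128, 43/64), value = 171/256
Edge 10: R (sign -) -> bounds (85/128, 171/256), value = 341/512
Game value = 341/512

341/512


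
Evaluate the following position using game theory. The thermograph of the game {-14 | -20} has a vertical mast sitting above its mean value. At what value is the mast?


Game = {-14 | -20}, a switch {a | b} with numbers a > b.
Its thermograph has left wall a - t and right wall b + t, which meet at t = (a - b)/2, where both equal (a + b)/2. So the mast (mean value) is at (a + b)/2.
Mean = (-14 + (-20))/2 = -34/2 = -17

-17


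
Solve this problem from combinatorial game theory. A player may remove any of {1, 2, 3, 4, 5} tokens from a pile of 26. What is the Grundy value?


The subtraction set is S = {1, 2, 3, 4, 5}.
G(k) = mex{ G(k - s) : s in S, s <= k }. We compute iteratively: G(0) = 0.
G(1) = mex({0}) = 1
G(2) = mex({0, 1}) = 2
G(3) = mex({0, 1, 2}) = 3
G(4) = mex({0, 1, 2, 3}) = 4
G(5) = mex({0, 1, 2, 3, 4}) = 5
G(6) = mex({1, 2, 3, 4, 5}) = 0
G(7) = mex({0, 2, 3, 4, 5}) = 1
G(8) = mex({0, 1, 3, 4, 5}) = 2
G(9) = mex({0, 1, 2, 4, 5}) = 3
G(10) = mex({0, 1, 2, 3, 5}) = 4
Observe that G(6)..G(10) = 0, 1, 2, 3, 4 repeats G(0)..G(4) = 0, 1, 2, 3, 4.
For k >= max(S) = 5, G(k) is determined by the previous 5 values G(k-5)..G(k-1); a window of 5 consecutive values has recurred shifted by 6, so by induction G(k + 6) = G(k) for all k >= 0: the sequence is periodic from the start with period 6.
One period: G(0..5) = 0, 1, 2, 3, 4, 5.
26 mod 6 = 2, so G(26) = G(2) = 2.

2


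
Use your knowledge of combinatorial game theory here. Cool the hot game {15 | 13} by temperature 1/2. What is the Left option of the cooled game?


Original game: {15 | 13} (a switch {a | b} with a > b).
Cooling by t (for t below the temperature (a - b)/2 = 1) taxes each move by t: {a | b} cooled by t is {a - t | b + t}.
Cooling amount: t = 1/2
Cooled Left option: 15 - 1/2 = 29/2
Cooled Right option: 13 + 1/2 = 27/2
Cooled game: {29/2 | 27/2}
Left option = 29/2

29/2


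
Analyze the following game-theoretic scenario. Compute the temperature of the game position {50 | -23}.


The game is {50 | -23}, a switch {a | b} with numbers a > b.
Cooling {a | b} by t gives {a - t | b + t}, which stops being hot when a - t = b + t, i.e. at t = (a - b)/2. So the temperature of a switch is (a - b)/2.
Temperature = (Left option - Right option) / 2
= (50 - (-23)) / 2
= 73 / 2
= 73/2

73/2


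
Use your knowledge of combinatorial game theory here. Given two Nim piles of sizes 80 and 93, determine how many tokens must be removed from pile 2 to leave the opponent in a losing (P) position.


Piles: 80 and 93
Current XOR: 80 XOR 93 = 13 (non-zero, so this is an N-position).
To make the XOR zero, we need to find a move that balances the piles.
For pile 2 (size 93): target = 93 XOR 13 = 80
We reduce pile 2 from 93 to 80.
Tokens removed: 93 - 80 = 13
Verification: 80 XOR 80 = 0

13


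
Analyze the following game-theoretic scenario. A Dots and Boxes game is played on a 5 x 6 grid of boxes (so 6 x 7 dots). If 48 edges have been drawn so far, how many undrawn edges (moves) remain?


Grid: 5 x 6 boxes, i.e. 6 rows and 7 columns of dots.
Horizontal edges: (rows + 1) * cols = 6 * 6 = 36
Vertical edges: rows * (cols + 1) = 5 * 7 = 35
Total edges: 36 + 35 = 71
Edges drawn: 48
Remaining: 71 - 48 = 23

23


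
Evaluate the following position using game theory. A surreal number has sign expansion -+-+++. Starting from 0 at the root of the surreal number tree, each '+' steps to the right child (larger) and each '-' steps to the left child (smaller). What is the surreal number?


Sign expansion: -+-+++
Rule: track bounds (lo, hi), initially (-inf, +inf). On '+', the current value becomes lo and we move to the simplest number in (value, hi): value + 1 if hi = +inf, otherwise the midpoint (value + hi)/2. On '-', the current value becomes hi and we move to value - 1 if lo = -inf, otherwise the midpoint (lo + value)/2.
Start at 0.
Step 1: sign = -, move left. Bounds: (-inf, 0). Value = -1
Step 2: sign = +, move right. Bounds: (-1, 0). Value = -1/2
Step 3: sign = -, move left. Bounds: (-1, -1/2). Value = -3/4
Step 4: sign = +, move right. Bounds: (-3/4, -1/2). Value = -5/8
Step 5: sign = +, move right. Bounds: (-5/8, -1/2). Value = -9/16
Step 6: sign = +, move right. Bounds: (-9/16, -1/2). Value = -17/32
The surreal number with sign expansion -+-+++ is -17/32.

-17/32


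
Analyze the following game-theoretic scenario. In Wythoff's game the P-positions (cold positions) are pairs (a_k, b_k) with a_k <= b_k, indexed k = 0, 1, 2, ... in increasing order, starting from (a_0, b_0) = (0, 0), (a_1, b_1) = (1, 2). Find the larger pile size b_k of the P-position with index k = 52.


By Wythoff's theorem, a_k = floor(k * phi) and b_k = floor(k * phi^2) = a_k + k, where phi = (1 + sqrt(5))/2 is the golden ratio.
phi = (1 + sqrt(5))/2 = 1.618034
phi^2 = phi + 1 = 2.618034
k = 52
k * phi^2 = 52 * 2.618034 = 136.137767
b_52 = floor(k * phi^2) = 136 (check: a_52 + k = 84 + 52 = 136)

136


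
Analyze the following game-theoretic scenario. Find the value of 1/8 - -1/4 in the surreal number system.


x = 1/8, y = -1/4
Converting to common denominator: 8
x = 1/8, y = -2/8
x - y = 1/8 - -1/4 = 3/8

3/8


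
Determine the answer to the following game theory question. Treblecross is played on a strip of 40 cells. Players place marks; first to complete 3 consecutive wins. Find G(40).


Treblecross: place X on empty cells; 3-in-a-row wins.
Playing within two cells of an existing X lets the opponent win at once, so sensible play treats the cells i-2..i+2 around each X as dead. The player left with no safe cell loses, so this is a normal-play take-away game on strips of safe cells.
Placing X at cell i (0-indexed) of a strip of k safe cells leaves independent strips of sizes max(0, i-2) and max(0, k-i-3). Hence G(k) = mex{ G(max(0,i-2)) XOR G(max(0,k-i-3)) : 0 <= i < k }, with G(0) = 0.
G(1): splits (0,0):0^0=0 -> mex({0}) = 1
G(2): splits (0,0):0^0=0 -> mex({0}) = 1
G(3): splits (0,0):0^0=0 -> mex({0}) = 1
G(4): splits (0,1):0^1=1 (0,0):0^0=0 -> mex({0, 1}) = 2
G(5): splits (0,2):0^1=1 (0,1):0^1=1 (0,0):0^0=0 -> mex({0, 1}) = 2
G(6) = mex({1}) = 0
G(7) = mex({0, 1, 2}) = 3
G(8) = mex({0, 1, 2}) = 3
G(9) = mex({0, 2}) = 1
G(10) = mex({0, 2, 3}) = 1
G(11) = mex({0, 3}) = 1
G(12) = mex({1, 3}) = 0
G(13) = mex({0, 1, 2, 3}) = 4
G(14) = mex({0, 1, 2}) = 3
G(15) = mex({0, 1, 2}) = 3
G(16) = mex({0, 1, 2, 4}) = 3
G(17) = mex({0, 1, 3, 4}) = 2
G(18) = mex({0, 1, 3, 4}) = 2
G(19) = mex({0, 1, 3, 5}) = 2
G(20) = mex({0, 1, 2, 3, 5}) = 4
G(21) = mex({0, 1, 2, 3, 5}) = 4
G(22) = mex({1, 2, 6}) = 0
G(23) = mex({0, 1, 2, 3, 4, 6}) = 5
G(24) = mex({0, 1, 2, 3, 4}) = 5
G(25) = mex({0, 1, 3, 4, 7}) = 2
G(26) = mex({0, 1, 3, 4, 5, 7}) = 2
G(27) = mex({0, 1, 3, 5}) = 2
G(28) = mex({0, 1, 2, 5}) = 3
G(29) = mex({0, 1, 2, 4, 5, 6}) = 3
G(30) = mex({1, 2, 4, 6}) = 0
G(31) = mex({0, 1, 2, 3, 4, 6}) = 5
G(32) = mex({1, 2, 3, 4, 7}) = 0
G(33) = mex({0, 3, 7}) = 1
G(34) = mex({0, 2, 3, 5, 7}) = 1
G(35) = mex({0, 2, 3, 5, 6}) = 1
G(36) = mex({0, 1, 2, 5, 6}) = 3
G(37) = mex({0, 1, 2, 4, 5, 6}) = 3
G(38) = mex({0, 1, 2, 4}) = 3
G(39) = mex({0, 1, 2, 3, 4, 7}) = 5
G(40) = mex({0, 1, 2, 3, 4, 5, 7}) = 6
Therefore G(40) = 6.

6


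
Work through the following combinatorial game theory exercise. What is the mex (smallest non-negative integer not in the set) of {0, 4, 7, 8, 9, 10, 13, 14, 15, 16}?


Set = {0, 4, 7, 8, 9, 10, 13, 14, 15, 16}
0 is in the set.
1 is NOT in the set. This is the mex.
mex = 1

1


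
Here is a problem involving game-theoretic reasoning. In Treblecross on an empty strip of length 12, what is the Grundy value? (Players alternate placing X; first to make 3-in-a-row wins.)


Treblecross: place X on empty cells; 3-in-a-row wins.
Playing within two cells of an existing X lets the opponent win at once, so sensible play treats the cells i-2..i+2 around each X as dead. The player left with no safe cell loses, so this is a normal-play take-away game on strips of safe cells.
Placing X at cell i (0-indexed) of a strip of k safe cells leaves independent strips of sizes max(0, i-2) and max(0, k-i-3). Hence G(k) = mex{ G(max(0,i-2)) XOR G(max(0,k-i-3)) : 0 <= i < k }, with G(0) = 0.
G(1): splits (0,0):0^0=0 -> mex({0}) = 1
G(2): splits (0,0):0^0=0 -> mex({0}) = 1
G(3): splits (0,0):0^0=0 -> mex({0}) = 1
G(4): splits (0,1):0^1=1 (0,0):0^0=0 -> mex({0, 1}) = 2
G(5): splits (0,2):0^1=1 (0,1):0^1=1 (0,0):0^0=0 -> mex({0, 1}) = 2
G(6) = mex({1}) = 0
G(7) = mex({0, 1, 2}) = 3
G(8) = mex({0, 1, 2}) = 3
G(9) = mex({0, 2}) = 1
G(10) = mex({0, 2, 3}) = 1
G(11) = mex({0, 3}) = 1
G(12) = mex({1, 3}) = 0
Therefore G(12) = 0.

0


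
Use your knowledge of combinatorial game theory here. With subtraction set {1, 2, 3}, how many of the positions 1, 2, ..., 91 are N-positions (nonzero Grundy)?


Subtraction set S = {1, 2, 3}, so G(n) = n mod 4.
G(n) = 0 when n is a multiple of 4.
Multiples of 4 in [1, 91]: 22
N-positions (nonzero Grundy) = 91 - 22 = 69

69


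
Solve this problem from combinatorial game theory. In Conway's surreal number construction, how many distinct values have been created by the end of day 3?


Day 0: {|} = 0 is born. Count = 1.
Day n: the number of surreal numbers born by day n is 2^(n+1) - 1.
By day 0: 2^1 - 1 = 1
By day 1: 2^2 - 1 = 3
By day 2: 2^3 - 1 = 7
By day 3: 2^4 - 1 = 15
By day 3: 15 surreal numbers.

15


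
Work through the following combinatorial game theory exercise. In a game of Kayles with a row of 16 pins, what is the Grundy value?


Kayles: a move removes 1 or 2 adjacent pins from a contiguous row.
Removing pins from a row of k leaves two independent rows (a, b) with a + b = k - 1 (one pin) or a + b = k - 2 (two pins); an end removal gives a = 0.
By Sprague-Grundy, G(k) = mex{ G(a) XOR G(b) } over all these splits. G(0) = 0.
G(1): splits (0,0):0^0=0 -> mex({0}) = 1
G(2): splits (0,1):0^1=1 (0,0):0^0=0 -> mex({0, 1}) = 2
G(3): splits (0,2):0^2=2 (1,1):1^1=0 (0,1):0^1=1 -> mex({0, 1, 2}) = 3
G(4): splits (0,3):0^3=3 (1,2):1^2=3 (0,2):0^2=2 (1,1):1^1=0 -> mex({0, 2, 3}) = 1
G(5): splits (0,4):0^1=1 (1,3):1^3=2 (2,2):2^2=0 (0,3):0^3=3 (1,2):1^2=3 -> mex({0, 1, 2, 3}) = 4
G(6) = mex({0, 1, 2, 4}) = 3
G(7) = mex({0, 1, 3, 4, 5}) = 2
G(8) = mex({0, 2, 3, 5, 6}) = 1
G(9) = mex({0, 1, 2, 3, 6, 7}) = 4
G(10) = mex({0, 1, 3, 4, 5, 7}) = 2
G(11) = mex({0, 1, 2, 3, 4, 5}) = 6
G(12) = mex({0, 1, 2, 3, 5, 6, 7}) = 4
G(13) = mex({0, 2, 3, 4, 6, 7}) = 1
G(14) = mex({0, 1, 4, 5, 6, 7}) = 2
G(15) = mex({0, 1, 2, 3, 4, 5, 6}) = 7
G(16) = mex({0, 2, 3, 5, 6, 7}) = 1
Therefore G(16) = 1.

1


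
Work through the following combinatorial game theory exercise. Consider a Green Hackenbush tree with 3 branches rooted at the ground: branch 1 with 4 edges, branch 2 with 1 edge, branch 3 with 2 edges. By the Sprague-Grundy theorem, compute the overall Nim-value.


The tree has 3 branches from the ground vertex.
In Green Hackenbush, the Nim-value of a simple path of length k is k.
Branch 1: length 4, Nim-value = 4
Branch 2: length 1, Nim-value = 1
Branch 3: length 2, Nim-value = 2
Total Nim-value = XOR of all branch values:
0 XOR 4 = 4
4 XOR 1 = 5
5 XOR 2 = 7
Nim-value of the tree = 7

7


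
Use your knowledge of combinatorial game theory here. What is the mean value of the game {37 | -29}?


Game = {37 | -29}, a switch {a | b} with numbers a > b.
Its thermograph has left wall a - t and right wall b + t, which meet at t = (a - b)/2, where both equal (a + b)/2. So the mast (mean value) is at (a + b)/2.
Mean = (37 + (-29))/2 = 8/2 = 4

4


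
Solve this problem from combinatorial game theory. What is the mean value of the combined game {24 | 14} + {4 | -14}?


G1 = {24 | 14}, G2 = {4 | -14}
Each is a switch {a | b} with numbers a > b; its mean value is (a + b)/2, and mean value is additive over game sums: m(G1 + G2) = m(G1) + m(G2).
Mean of G1 = (24 + (14))/2 = 38/2 = 19
Mean of G2 = (4 + (-14))/2 = -10/2 = -5
Mean of G1 + G2 = 19 + -5 = 14

14
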